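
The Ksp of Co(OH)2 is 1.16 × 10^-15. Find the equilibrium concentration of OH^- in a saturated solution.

[OH^-] = 1.32e-5 M

Co(OH)2(s) ⇌ Co^2+ + 2 OH^-
Ksp = [Co^2+][OH^-]^2
Let s = molar solubility. Then [Co^2+] = s and [OH^-] = 2s.
Substituting: Ksp = s(2s)^2 = 4s^3
s = (1.16 × 10^-15 / 4)^(1/3) = 6.619 x 10^-6 M
[OH^-] = 2s = 1.32 × 10^-5 M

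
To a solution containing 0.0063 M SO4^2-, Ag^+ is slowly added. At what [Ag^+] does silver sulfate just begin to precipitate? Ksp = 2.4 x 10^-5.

[Ag^+] ≈ 6.2 × 10^-2 M

Ag2SO4(s) <=> 2 Ag^+(aq) + SO4^2-(aq)
Ksp = [Ag^+]^2[SO4^2-]
Precipitation begins when Q = Ksp. With [SO4^2-] = 0.0063 M:
2.4 x 10^-5 = (0.0063) × [Ag^+]^2
[Ag^+] = (2.4 x 10^-5 / 6.3 × 10^-3)^(1/2) = 6.2 × 10^-2 M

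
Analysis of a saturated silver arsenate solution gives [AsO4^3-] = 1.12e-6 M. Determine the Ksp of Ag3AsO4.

Ksp ≈ 4.25 × 10^-23

Ag3AsO4(s) <=> 3 Ag^+(aq) + AsO4^3-(aq)
Stoichiometry gives [Ag^+] = (3/1)[AsO4^3-] = 3.360 × 10^-6 M.
Ksp = [Ag^+]^3[AsO4^3-]
Ksp = (3.360 x 10^-6)^3 × 1.12 x 10^-6 = 4.25 × 10^-23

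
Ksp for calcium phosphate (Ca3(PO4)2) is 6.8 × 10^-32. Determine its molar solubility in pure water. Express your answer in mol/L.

2.3e-7 M

Ca3(PO4)2(s) <=> 3 Ca^2+ + 2 PO4^3-
Ksp = [Ca^2+]^3[PO4^3-]^2
For each mole of Ca3(PO4)2 that dissolves: [Ca^2+] = 3s, [PO4^3-] = 2s.
Substituting: Ksp = (3s)^3(2s)^2 = 108s^5
Solving, s = (6.8 × 10^-32/108)^(1/5) = 2.3 × 10^-7 M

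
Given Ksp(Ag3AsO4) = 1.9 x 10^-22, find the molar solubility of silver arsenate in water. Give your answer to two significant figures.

Ag3AsO4(s) <=> 3 Ag^+ + AsO4^3-
Ksp = [Ag^+]^3[AsO4^3-]
With molar solubility s: [Ag^+] = 3s, [AsO4^3-] = s.
Ksp = (3s)^3s = 27s^4
Solving, s = (1.9 x 10^-22/27)^(1/4) = 1.6 x 10^-6 M

1.6e-6 M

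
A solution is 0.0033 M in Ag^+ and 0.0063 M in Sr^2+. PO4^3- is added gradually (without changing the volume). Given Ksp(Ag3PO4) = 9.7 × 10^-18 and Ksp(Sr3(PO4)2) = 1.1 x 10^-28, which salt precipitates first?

Each salt begins to precipitate when Q = Ksp, i.e. when [PO4^3-] reaches its threshold.
For Ag3PO4: 9.7 × 10^-18 = (0.0033)^3 × [PO4^3-]  ⇒  [PO4^3-] = 2.7 x 10^-10 M.
For Sr3(PO4)2: 1.1 x 10^-28 = (0.0063)^3 × [PO4^3-]^2  ⇒  [PO4^3-] = 2.1 × 10^-11 M.
The salt with the lower threshold [PO4^3-] precipitates first: Sr3(PO4)2.

Sr3(PO4)2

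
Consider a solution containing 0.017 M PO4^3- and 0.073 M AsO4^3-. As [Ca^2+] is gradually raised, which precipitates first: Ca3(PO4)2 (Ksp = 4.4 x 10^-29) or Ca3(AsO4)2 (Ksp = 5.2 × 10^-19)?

Ca3(PO4)2

Each salt begins to precipitate when Q = Ksp, i.e. when [Ca^2+] reaches its threshold.
For Ca3(PO4)2: 4.4 x 10^-29 = (0.017)^2 × [Ca^2+]^3  ⇒  [Ca^2+] = 5.3 × 10^-9 M.
For Ca3(AsO4)2: 5.2 × 10^-19 = (0.073)^2 × [Ca^2+]^3  ⇒  [Ca^2+] = 4.6 x 10^-6 M.
The salt with the lower threshold [Ca^2+] precipitates first: Ca3(PO4)2.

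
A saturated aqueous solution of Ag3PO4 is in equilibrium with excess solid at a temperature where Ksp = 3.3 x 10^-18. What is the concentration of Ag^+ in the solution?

[Ag^+] = 5.6 × 10^-5 M

Ag3PO4(s) <=> 3 Ag^+ + PO4^3-
Ksp = [Ag^+]^3[PO4^3-]
If s mol/L of Ag3PO4 dissolves, [Ag^+] = 3s and [PO4^3-] = s.
Substituting: Ksp = (3s)^3s = 27s^4
Solving, s = (3.3 x 10^-18/27)^(1/4) = 1.87 x 10^-5 M
[Ag^+] = 3s = 5.6 × 10^-5 M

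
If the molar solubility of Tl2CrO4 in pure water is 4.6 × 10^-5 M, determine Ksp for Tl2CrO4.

Ksp = 3.9 × 10^-13

Tl2CrO4(s) ⇌ 2 Tl^+ + CrO4^2-
If s mol/L of Tl2CrO4 dissolves, [Tl^+] = 2s and [CrO4^2-] = s.
Ksp = [Tl^+]^2[CrO4^2-]
So Ksp = (2s)^2 × s = 4s^3
Ksp = 4 × (4.6 x 10^-5)^3 = 3.9 × 10^-13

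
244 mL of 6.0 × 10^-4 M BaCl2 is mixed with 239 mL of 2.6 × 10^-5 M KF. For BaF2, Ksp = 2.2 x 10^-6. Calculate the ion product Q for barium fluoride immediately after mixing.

Total volume = 244 + 239 = 483 mL.
[Ba^2+] = 6.0 x 10^-4 × (244/483) = 3.03 × 10^-4 M
[F^-] = 2.6 × 10^-5 × (239/483) = 1.29 × 10^-5 M
BaF2(s) ⇌ Ba^2+ + 2 F^-, so Q = [Ba^2+][F^-]^2
Q = (3.03 × 10^-4)(1.29 x 10^-5)^2 = 5.0 × 10^-14
Q < Ksp, so no precipitate of BaF2 forms.

5.0e-14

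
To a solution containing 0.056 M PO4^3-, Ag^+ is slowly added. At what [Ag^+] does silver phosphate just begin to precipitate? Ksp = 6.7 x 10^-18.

[Ag^+] = 4.9 × 10^-6 M

Ag3PO4(s) <=> 3 Ag^+ + PO4^3-
Ksp = [Ag^+]^3[PO4^3-]
Precipitation begins when Q = Ksp. With [PO4^3-] = 0.056 M:
6.7 x 10^-18 = (0.056) × [Ag^+]^3
[Ag^+] = (6.7 x 10^-18 / 5.6 × 10^-2)^(1/3) = 4.9 x 10^-6 M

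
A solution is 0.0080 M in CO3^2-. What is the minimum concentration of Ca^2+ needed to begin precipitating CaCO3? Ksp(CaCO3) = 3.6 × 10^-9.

CaCO3(s) ⇌ Ca^2+(aq) + CO3^2-(aq)
Ksp = [Ca^2+][CO3^2-]
Precipitation begins when Q = Ksp. With [CO3^2-] = 0.0080 M:
3.6 × 10^-9 = (0.0080) × [Ca^2+]
[Ca^2+] = (3.6 × 10^-9 / 8.0 × 10^-3) = 4.5 × 10^-7 M

4.5 × 10^-7 M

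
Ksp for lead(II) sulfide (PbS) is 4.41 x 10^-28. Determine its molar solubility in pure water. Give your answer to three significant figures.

2.10 × 10^-14 M

PbS(s) ⇌ Pb^2+ + S^2-
Ksp = [Pb^2+][S^2-]
With molar solubility s: [Pb^2+] = s, [S^2-] = s.
Ksp = s × s = s^2
s = √(4.41 x 10^-28) = 2.10 × 10^-14 M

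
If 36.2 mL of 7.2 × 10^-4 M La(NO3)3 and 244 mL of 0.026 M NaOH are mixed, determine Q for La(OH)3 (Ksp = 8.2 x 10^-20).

Total volume = 36.2 + 244 = 280.2 mL.
[La^3+] = 7.2 x 10^-4 × (36.2/280.2) = 9.30 × 10^-5 M
[OH^-] = 2.6 × 10^-2 × (244/280.2) = 2.26 × 10^-2 M
La(OH)3(s) <=> La^3+ + 3 OH^-, so Q = [La^3+][OH^-]^3
Q = (9.30 × 10^-5)(2.26 × 10^-2)^3 = 1.1 × 10^-9
Q > Ksp, so La(OH)3 will precipitate.

Q ≈ 1.1e-9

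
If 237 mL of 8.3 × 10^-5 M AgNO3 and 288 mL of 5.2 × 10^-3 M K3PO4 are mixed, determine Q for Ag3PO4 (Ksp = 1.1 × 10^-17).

1.5e-16

Total volume = 237 + 288 = 525 mL.
[Ag^+] = 8.3 × 10^-5 × (237/525) = 3.75 x 10^-5 M
[PO4^3-] = 5.2 × 10^-3 × (288/525) = 2.85 × 10^-3 M
Ag3PO4(s) ⇌ 3 Ag^+ + PO4^3-, so Q = [Ag^+]^3[PO4^3-]
Q = (3.75 × 10^-5)^3(2.85 × 10^-3) = 1.5 x 10^-16
Q > Ksp, so Ag3PO4 will precipitate.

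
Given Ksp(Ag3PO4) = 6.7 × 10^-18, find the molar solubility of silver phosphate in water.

Ag3PO4(s) ⇌ 3 Ag^+(aq) + PO4^3-(aq)
Ksp = [Ag^+]^3[PO4^3-]
With molar solubility s: [Ag^+] = 3s, [PO4^3-] = s.
So Ksp = (3s)^3 × s = 27s^4
Solving, s = (6.7 × 10^-18/27)^(1/4) = 2.2 × 10^-5 M

2.2 × 10^-5 M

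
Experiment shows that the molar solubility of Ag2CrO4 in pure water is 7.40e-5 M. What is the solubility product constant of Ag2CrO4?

Ag2CrO4(s) ⇌ 2 Ag^+(aq) + CrO4^2-(aq)
Let s = molar solubility. Then [Ag^+] = 2s and [CrO4^2-] = s.
Ksp = [Ag^+]^2[CrO4^2-]
So Ksp = (2s)^2 × s = 4s^3
Ksp = 4 × (7.40 × 10^-5)^3 = 1.62 × 10^-12

Ksp = 1.62 × 10^-12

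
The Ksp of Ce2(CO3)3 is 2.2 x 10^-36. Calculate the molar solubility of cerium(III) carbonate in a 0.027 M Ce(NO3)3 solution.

Ce2(CO3)3(s) ⇌ 2 Ce^3+ + 3 CO3^2-
Ksp = [Ce^3+]^2[CO3^2-]^3
Let s = moles of Ce2(CO3)3 that dissolve per litre. [Ce^3+] = 0.027 + 2s ≈ 0.027, [CO3^2-] = 3s (since Ce^3+ from Ce(NO3)3 dominates).
Ksp ≈ (0.027)^2 × (3s)^3
s = 4.8 x 10^-12 M
Check: 2s = 9.6 x 10^-12 ≪ 0.027, so the approximation is valid.

4.8 × 10^-12 M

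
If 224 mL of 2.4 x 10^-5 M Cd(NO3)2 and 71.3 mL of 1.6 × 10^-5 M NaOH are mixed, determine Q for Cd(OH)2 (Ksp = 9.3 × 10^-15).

Total volume = 224 + 71.3 = 295.3 mL.
[Cd^2+] = 2.4 × 10^-5 × (224/295.3) = 1.82 × 10^-5 M
[OH^-] = 1.6 x 10^-5 × (71.3/295.3) = 3.86 × 10^-6 M
Cd(OH)2(s) <=> Cd^2+(aq) + 2 OH^-(aq), so Q = [Cd^2+][OH^-]^2
Q = (1.82 × 10^-5)(3.86 × 10^-6)^2 = 2.7 × 10^-16
Q < Ksp, so no precipitate of Cd(OH)2 forms.

2.7 × 10^-16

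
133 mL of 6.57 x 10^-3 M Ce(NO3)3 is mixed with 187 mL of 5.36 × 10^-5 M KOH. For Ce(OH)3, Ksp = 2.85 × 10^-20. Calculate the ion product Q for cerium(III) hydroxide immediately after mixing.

8.39 × 10^-17

Total volume = 133 + 187 = 320 mL.
[Ce^3+] = 6.57 x 10^-3 × (133/320) = 2.731 × 10^-3 M
[OH^-] = 5.36 × 10^-5 × (187/320) = 3.132 x 10^-5 M
Ce(OH)3(s) ⇌ Ce^3+ + 3 OH^-, so Q = [Ce^3+][OH^-]^3
Q = (2.731 x 10^-3)(3.132 × 10^-5)^3 = 8.39 × 10^-17
Q > Ksp, so Ce(OH)3 will precipitate.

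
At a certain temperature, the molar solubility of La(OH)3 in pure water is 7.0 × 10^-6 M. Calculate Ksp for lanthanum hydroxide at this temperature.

La(OH)3(s) ⇌ La^3+(aq) + 3 OH^-(aq)
With molar solubility s: [La^3+] = s, [OH^-] = 3s.
Ksp = [La^3+][OH^-]^3
Substituting: Ksp = s(3s)^3 = 27s^4
With s = 7.0 x 10^-6: Ksp = 6.5 x 10^-20

Ksp ≈ 6.5 x 10^-20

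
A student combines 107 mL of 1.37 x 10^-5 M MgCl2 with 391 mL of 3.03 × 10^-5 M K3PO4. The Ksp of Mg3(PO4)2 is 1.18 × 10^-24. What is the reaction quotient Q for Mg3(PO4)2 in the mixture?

Q = 1.44e-26

Total volume = 107 + 391 = 498 mL.
[Mg^2+] = 1.37 × 10^-5 × (107/498) = 2.944 x 10^-6 M
[PO4^3-] = 3.03 x 10^-5 × (391/498) = 2.379 × 10^-5 M
Mg3(PO4)2(s) ⇌ 3 Mg^2+(aq) + 2 PO4^3-(aq), so Q = [Mg^2+]^3[PO4^3-]^2
Q = (2.944 x 10^-6)^3(2.379 x 10^-5)^2 = 1.44 x 10^-26
Q < Ksp, so no precipitate of Mg3(PO4)2 forms.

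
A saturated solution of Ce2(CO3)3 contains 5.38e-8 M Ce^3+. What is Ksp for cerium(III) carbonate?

Ce2(CO3)3(s) ⇌ 2 Ce^3+(aq) + 3 CO3^2-(aq)
Stoichiometry gives [CO3^2-] = (3/2)[Ce^3+] = 8.070 x 10^-8 M.
Ksp = [Ce^3+]^2[CO3^2-]^3
Ksp = (5.38 x 10^-8)^2 × (8.070 x 10^-8)^3 = 1.52 × 10^-36

Ksp ≈ 1.52 × 10^-36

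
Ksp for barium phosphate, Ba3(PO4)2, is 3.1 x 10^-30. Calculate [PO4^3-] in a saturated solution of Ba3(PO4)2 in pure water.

[PO4^3-] ≈ 9.8e-7 M

Ba3(PO4)2(s) ⇌ 3 Ba^2+ + 2 PO4^3-
Ksp = [Ba^2+]^3[PO4^3-]^2
With molar solubility s: [Ba^2+] = 3s, [PO4^3-] = 2s.
Substituting: Ksp = (3s)^3(2s)^2 = 108s^5
s = (3.1 x 10^-30 / 108)^(1/5) = 4.92 × 10^-7 M
[PO4^3-] = 2s = 9.8 x 10^-7 M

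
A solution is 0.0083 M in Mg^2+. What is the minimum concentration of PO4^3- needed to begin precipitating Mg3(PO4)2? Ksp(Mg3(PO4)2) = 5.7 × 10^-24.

3.2 × 10^-9 M

Mg3(PO4)2(s) ⇌ 3 Mg^2+ + 2 PO4^3-
Ksp = [Mg^2+]^3[PO4^3-]^2
Precipitation begins when Q = Ksp. With [Mg^2+] = 0.0083 M:
5.7 × 10^-24 = (0.0083)^3 × [PO4^3-]^2
[PO4^3-] = (5.7 × 10^-24 / 5.72 x 10^-7)^(1/2) = 3.2 × 10^-9 M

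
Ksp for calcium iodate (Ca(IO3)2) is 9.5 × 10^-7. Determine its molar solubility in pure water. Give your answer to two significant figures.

Ca(IO3)2(s) ⇌ Ca^2+ + 2 IO3^-
Ksp = [Ca^2+][IO3^-]^2
If s mol/L of Ca(IO3)2 dissolves, [Ca^2+] = s and [IO3^-] = 2s.
So Ksp = s × (2s)^2 = 4s^3
Solving, s = (9.5 × 10^-7/4)^(1/3) = 6.2 x 10^-3 M

6.2 x 10^-3 M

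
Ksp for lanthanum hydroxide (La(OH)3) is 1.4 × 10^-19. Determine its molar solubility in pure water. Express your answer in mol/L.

8.5e-6 M

La(OH)3(s) ⇌ La^3+(aq) + 3 OH^-(aq)
Ksp = [La^3+][OH^-]^3
With molar solubility s: [La^3+] = s, [OH^-] = 3s.
So Ksp = s × (3s)^3 = 27s^4
Solving, s = (1.4 × 10^-19/27)^(1/4) = 8.5 × 10^-6 M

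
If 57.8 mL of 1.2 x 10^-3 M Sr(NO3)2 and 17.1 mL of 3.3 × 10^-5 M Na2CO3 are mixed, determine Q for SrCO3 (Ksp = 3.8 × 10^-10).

Q ≈ 7.0 x 10^-9

Total volume = 57.8 + 17.1 = 74.9 mL.
[Sr^2+] = 1.2 x 10^-3 × (57.8/74.9) = 9.26 × 10^-4 M
[CO3^2-] = 3.3 × 10^-5 × (17.1/74.9) = 7.53 × 10^-6 M
SrCO3(s) ⇌ Sr^2+(aq) + CO3^2-(aq), so Q = [Sr^2+][CO3^2-]
Q = (9.26 × 10^-4)(7.53 × 10^-6) = 7.0 × 10^-9
Q > Ksp, so SrCO3 will precipitate.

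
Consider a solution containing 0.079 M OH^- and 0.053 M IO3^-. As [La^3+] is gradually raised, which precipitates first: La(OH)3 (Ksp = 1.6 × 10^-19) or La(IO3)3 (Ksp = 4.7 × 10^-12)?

Each salt begins to precipitate when Q = Ksp, i.e. when [La^3+] reaches its threshold.
For La(OH)3: 1.6 × 10^-19 = (0.079)^3 × [La^3+]  ⇒  [La^3+] = 3.2 x 10^-16 M.
For La(IO3)3: 4.7 × 10^-12 = (0.053)^3 × [La^3+]  ⇒  [La^3+] = 3.2 x 10^-8 M.
The salt with the lower threshold [La^3+] precipitates first: La(OH)3.

La(OH)3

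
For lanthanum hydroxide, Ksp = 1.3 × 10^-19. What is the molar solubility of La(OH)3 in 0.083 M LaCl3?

s ≈ 3.9 × 10^-7 M

La(OH)3(s) ⇌ La^3+ + 3 OH^-
Ksp = [La^3+][OH^-]^3
Let s be the molar solubility in this solution. [La^3+] = 0.083 + s ≈ 0.083, [OH^-] = 3s (since La^3+ from LaCl3 dominates).
Ksp ≈ 0.083 × (3s)^3
s = 3.9 × 10^-7 M
Check: s = 3.9 x 10^-7 ≪ 0.083, so the approximation is valid.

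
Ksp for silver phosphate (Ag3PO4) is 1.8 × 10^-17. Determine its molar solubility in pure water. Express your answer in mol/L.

Ag3PO4(s) <=> 3 Ag^+ + PO4^3-
Ksp = [Ag^+]^3[PO4^3-]
For each mole of Ag3PO4 that dissolves: [Ag^+] = 3s, [PO4^3-] = s.
Substituting: Ksp = (3s)^3s = 27s^4
Solving, s = (1.8 × 10^-17/27)^(1/4) = 2.9 × 10^-5 M

s = 2.9e-5 M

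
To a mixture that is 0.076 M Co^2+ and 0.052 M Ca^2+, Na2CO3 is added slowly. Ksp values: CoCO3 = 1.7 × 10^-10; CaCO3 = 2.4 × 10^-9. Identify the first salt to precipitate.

CoCO3

Each salt begins to precipitate when Q = Ksp, i.e. when [CO3^2-] reaches its threshold.
For CoCO3: 1.7 × 10^-10 = 0.076 × [CO3^2-]  ⇒  [CO3^2-] = 2.2 x 10^-9 M.
For CaCO3: 2.4 × 10^-9 = 0.052 × [CO3^2-]  ⇒  [CO3^2-] = 4.6 x 10^-8 M.
The salt with the lower threshold [CO3^2-] precipitates first: CoCO3.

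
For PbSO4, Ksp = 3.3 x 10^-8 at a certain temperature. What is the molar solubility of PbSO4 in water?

PbSO4(s) <=> Pb^2+ + SO4^2-
Ksp = [Pb^2+][SO4^2-]
For each mole of PbSO4 that dissolves: [Pb^2+] = s, [SO4^2-] = s.
Ksp = s × s = s^2
s = √(3.3 x 10^-8) = 1.8 × 10^-4 M

s = 1.8e-4 M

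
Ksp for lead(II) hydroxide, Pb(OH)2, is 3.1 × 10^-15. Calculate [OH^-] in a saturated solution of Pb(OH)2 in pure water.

1.8 × 10^-5 M

Pb(OH)2(s) ⇌ Pb^2+(aq) + 2 OH^-(aq)
Ksp = [Pb^2+][OH^-]^2
If s mol/L of Pb(OH)2 dissolves, [Pb^2+] = s and [OH^-] = 2s.
Substituting: Ksp = s(2s)^2 = 4s^3
Solving, s = (3.1 × 10^-15/4)^(1/3) = 9.19 × 10^-6 M
[OH^-] = 2s = 1.8 x 10^-5 M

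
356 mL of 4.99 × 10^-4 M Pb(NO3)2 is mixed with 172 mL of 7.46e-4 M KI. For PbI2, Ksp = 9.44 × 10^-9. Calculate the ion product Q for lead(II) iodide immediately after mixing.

Total volume = 356 + 172 = 528 mL.
[Pb^2+] = 4.99 x 10^-4 × (356/528) = 3.364 × 10^-4 M
[I^-] = 7.46 × 10^-4 × (172/528) = 2.430 x 10^-4 M
PbI2(s) ⇌ Pb^2+ + 2 I^-, so Q = [Pb^2+][I^-]^2
Q = (3.364 × 10^-4)(2.430 × 10^-4)^2 = 1.99 × 10^-11
Q < Ksp, so no precipitate of PbI2 forms.

Q ≈ 1.99e-11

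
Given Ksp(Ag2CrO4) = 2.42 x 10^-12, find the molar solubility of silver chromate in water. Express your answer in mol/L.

Ag2CrO4(s) ⇌ 2 Ag^+ + CrO4^2-
Ksp = [Ag^+]^2[CrO4^2-]
If s mol/L of Ag2CrO4 dissolves, [Ag^+] = 2s and [CrO4^2-] = s.
Substituting: Ksp = (2s)^2s = 4s^3
Solving, s = (2.42 x 10^-12/4)^(1/3) = 8.46 x 10^-5 M

8.46 x 10^-5 M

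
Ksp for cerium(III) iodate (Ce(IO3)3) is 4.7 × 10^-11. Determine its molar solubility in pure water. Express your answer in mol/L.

Ce(IO3)3(s) ⇌ Ce^3+(aq) + 3 IO3^-(aq)
Ksp = [Ce^3+][IO3^-]^3
For each mole of Ce(IO3)3 that dissolves: [Ce^3+] = s, [IO3^-] = 3s.
So Ksp = s × (3s)^3 = 27s^4
Solving, s = (4.7 × 10^-11/27)^(1/4) = 1.1 × 10^-3 M

s = 1.1e-3 M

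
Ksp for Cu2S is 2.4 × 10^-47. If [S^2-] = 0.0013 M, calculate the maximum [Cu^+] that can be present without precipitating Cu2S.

[Cu^+] = 1.4 × 10^-22 M

Cu2S(s) ⇌ 2 Cu^+ + S^2-
Ksp = [Cu^+]^2[S^2-]
Precipitation begins when Q = Ksp. With [S^2-] = 0.0013 M:
2.4 × 10^-47 = (0.0013) × [Cu^+]^2
[Cu^+] = (2.4 × 10^-47 / 1.3 × 10^-3)^(1/2) = 1.4 x 10^-22 M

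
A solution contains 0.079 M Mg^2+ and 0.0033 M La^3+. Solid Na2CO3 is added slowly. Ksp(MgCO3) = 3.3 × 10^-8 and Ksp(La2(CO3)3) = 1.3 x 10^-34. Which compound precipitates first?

La2(CO3)3

Precipitation of each salt starts when its ion product equals its Ksp.
For MgCO3: 3.3 × 10^-8 = 0.079 × [CO3^2-]  ⇒  [CO3^2-] = 4.2 x 10^-7 M.
For La2(CO3)3: 1.3 x 10^-34 = (0.0033)^2 × [CO3^2-]^3  ⇒  [CO3^2-] = 2.3 × 10^-10 M.
The salt with the lower threshold [CO3^2-] precipitates first: La2(CO3)3.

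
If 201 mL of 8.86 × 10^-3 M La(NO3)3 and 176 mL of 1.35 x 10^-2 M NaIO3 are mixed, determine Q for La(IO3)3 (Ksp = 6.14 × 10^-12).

1.18 x 10^-9

Total volume = 201 + 176 = 377 mL.
[La^3+] = 8.86 × 10^-3 × (201/377) = 4.724 × 10^-3 M
[IO3^-] = 1.35 x 10^-2 × (176/377) = 6.302 × 10^-3 M
La(IO3)3(s) ⇌ La^3+ + 3 IO3^-, so Q = [La^3+][IO3^-]^3
Q = (4.724 x 10^-3)(6.302 × 10^-3)^3 = 1.18 x 10^-9
Q > Ksp, so La(IO3)3 will precipitate.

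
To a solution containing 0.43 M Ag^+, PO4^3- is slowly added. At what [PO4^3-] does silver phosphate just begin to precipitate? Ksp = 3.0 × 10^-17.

Ag3PO4(s) ⇌ 3 Ag^+ + PO4^3-
Ksp = [Ag^+]^3[PO4^3-]
Precipitation begins when Q = Ksp. With [Ag^+] = 0.43 M:
3.0 × 10^-17 = (0.43)^3 × [PO4^3-]
[PO4^3-] = (3.0 × 10^-17 / 7.95 x 10^-2) = 3.8 × 10^-16 M

[PO4^3-] ≈ 3.8 × 10^-16 M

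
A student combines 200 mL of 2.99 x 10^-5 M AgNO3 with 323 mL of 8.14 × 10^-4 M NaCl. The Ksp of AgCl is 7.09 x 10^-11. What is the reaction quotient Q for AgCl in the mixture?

Q = 5.75 × 10^-9

Total volume = 200 + 323 = 523 mL.
[Ag^+] = 2.99 × 10^-5 × (200/523) = 1.143 x 10^-5 M
[Cl^-] = 8.14 × 10^-4 × (323/523) = 5.027 × 10^-4 M
AgCl(s) ⇌ Ag^+(aq) + Cl^-(aq), so Q = [Ag^+][Cl^-]
Q = (1.143 x 10^-5)(5.027 × 10^-4) = 5.75 × 10^-9
Q > Ksp, so AgCl will precipitate.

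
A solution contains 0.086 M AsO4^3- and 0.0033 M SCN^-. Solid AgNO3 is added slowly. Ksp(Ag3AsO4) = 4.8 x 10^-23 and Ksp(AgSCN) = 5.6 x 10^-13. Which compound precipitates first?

Precipitation of each salt starts when its ion product equals its Ksp.
For Ag3AsO4: 4.8 x 10^-23 = 0.086 × [Ag^+]^3  ⇒  [Ag^+] = 8.2 × 10^-8 M.
For AgSCN: 5.6 x 10^-13 = 0.0033 × [Ag^+]  ⇒  [Ag^+] = 1.7 × 10^-10 M.
The salt with the lower threshold [Ag^+] precipitates first: AgSCN.

AgSCN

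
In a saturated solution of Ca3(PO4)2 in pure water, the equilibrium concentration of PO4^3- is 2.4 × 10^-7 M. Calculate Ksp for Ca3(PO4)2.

Ca3(PO4)2(s) ⇌ 3 Ca^2+(aq) + 2 PO4^3-(aq)
Stoichiometry gives [Ca^2+] = (3/2)[PO4^3-] = 3.60 x 10^-7 M.
Ksp = [Ca^2+]^3[PO4^3-]^2
Ksp = (3.60 × 10^-7)^3 × (2.4 x 10^-7)^2 = 2.7 × 10^-33

2.7e-33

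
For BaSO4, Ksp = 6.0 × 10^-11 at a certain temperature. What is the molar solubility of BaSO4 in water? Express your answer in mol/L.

BaSO4(s) <=> Ba^2+ + SO4^2-
Ksp = [Ba^2+][SO4^2-]
Let s = molar solubility. Then [Ba^2+] = s and [SO4^2-] = s.
Ksp = s × s = s^2
s = √(6.0 × 10^-11) = 7.7 x 10^-6 M

7.7e-6 M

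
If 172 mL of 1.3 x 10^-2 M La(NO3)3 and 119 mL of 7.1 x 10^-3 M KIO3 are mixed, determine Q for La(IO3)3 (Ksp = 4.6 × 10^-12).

Q = 1.9e-10

Total volume = 172 + 119 = 291 mL.
[La^3+] = 1.3 x 10^-2 × (172/291) = 7.68 x 10^-3 M
[IO3^-] = 7.1 x 10^-3 × (119/291) = 2.90 x 10^-3 M
La(IO3)3(s) <=> La^3+ + 3 IO3^-, so Q = [La^3+][IO3^-]^3
Q = (7.68 x 10^-3)(2.90 x 10^-3)^3 = 1.9 × 10^-10
Q > Ksp, so La(IO3)3 will precipitate.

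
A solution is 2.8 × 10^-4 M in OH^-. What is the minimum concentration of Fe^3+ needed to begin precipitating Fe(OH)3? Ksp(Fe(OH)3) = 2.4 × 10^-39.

1.1 x 10^-28 M

Fe(OH)3(s) ⇌ Fe^3+ + 3 OH^-
Ksp = [Fe^3+][OH^-]^3
Precipitation begins when Q = Ksp. With [OH^-] = 2.8 × 10^-4 M:
2.4 × 10^-39 = (2.8 × 10^-4)^3 × [Fe^3+]
[Fe^3+] = (2.4 × 10^-39 / 2.20 × 10^-11) = 1.1 x 10^-28 M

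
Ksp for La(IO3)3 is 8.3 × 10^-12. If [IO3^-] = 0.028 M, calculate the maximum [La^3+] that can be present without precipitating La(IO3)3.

La(IO3)3(s) <=> La^3+ + 3 IO3^-
Ksp = [La^3+][IO3^-]^3
Precipitation begins when Q = Ksp. With [IO3^-] = 0.028 M:
8.3 × 10^-12 = (0.028)^3 × [La^3+]
[La^3+] = (8.3 × 10^-12 / 2.20 x 10^-5) = 3.8 × 10^-7 M

[La^3+] ≈ 3.8e-7 M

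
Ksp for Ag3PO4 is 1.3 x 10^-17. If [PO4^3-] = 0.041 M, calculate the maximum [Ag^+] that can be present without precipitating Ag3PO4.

Ag3PO4(s) <=> 3 Ag^+(aq) + PO4^3-(aq)
Ksp = [Ag^+]^3[PO4^3-]
Precipitation begins when Q = Ksp. With [PO4^3-] = 0.041 M:
1.3 x 10^-17 = (0.041) × [Ag^+]^3
[Ag^+] = (1.3 x 10^-17 / 4.1 × 10^-2)^(1/3) = 6.8 × 10^-6 M

6.8e-6 M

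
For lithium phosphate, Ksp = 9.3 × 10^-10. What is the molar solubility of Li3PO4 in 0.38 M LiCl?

s ≈ 1.7 × 10^-8 M

Li3PO4(s) <=> 3 Li^+(aq) + PO4^3-(aq)
Ksp = [Li^+]^3[PO4^3-]
Let s = moles of Li3PO4 that dissolve per litre. [Li^+] = 0.38 + 3s ≈ 0.38, [PO4^3-] = s (Ksp is small, so little additional dissolves).
Ksp ≈ (0.38)^3 × s
s = 1.7 × 10^-8 M
Check: 3s = 5.1 × 10^-8 ≪ 0.38, so the approximation is valid.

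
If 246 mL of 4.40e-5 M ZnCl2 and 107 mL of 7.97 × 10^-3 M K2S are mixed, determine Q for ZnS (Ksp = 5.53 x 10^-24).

Total volume = 246 + 107 = 353 mL.
[Zn^2+] = 4.40 × 10^-5 × (246/353) = 3.066 x 10^-5 M
[S^2-] = 7.97 × 10^-3 × (107/353) = 2.416 x 10^-3 M
ZnS(s) <=> Zn^2+(aq) + S^2-(aq), so Q = [Zn^2+][S^2-]
Q = (3.066 × 10^-5)(2.416 × 10^-3) = 7.41 x 10^-8
Q > Ksp, so ZnS will precipitate.

7.41 x 10^-8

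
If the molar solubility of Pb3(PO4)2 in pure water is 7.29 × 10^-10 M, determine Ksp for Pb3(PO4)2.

Ksp ≈ 2.22e-44

Pb3(PO4)2(s) <=> 3 Pb^2+(aq) + 2 PO4^3-(aq)
Let s = molar solubility. Then [Pb^2+] = 3s and [PO4^3-] = 2s.
Ksp = [Pb^2+]^3[PO4^3-]^2
Ksp = (3s)^3(2s)^2 = 108s^5
With s = 7.29 x 10^-10: Ksp = 2.22 × 10^-44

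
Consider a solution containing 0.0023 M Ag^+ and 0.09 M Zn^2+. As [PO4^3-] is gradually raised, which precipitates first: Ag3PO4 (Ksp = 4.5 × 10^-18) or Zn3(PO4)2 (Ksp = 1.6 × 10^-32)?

Each salt begins to precipitate when Q = Ksp, i.e. when [PO4^3-] reaches its threshold.
For Ag3PO4: 4.5 × 10^-18 = (0.0023)^3 × [PO4^3-]  ⇒  [PO4^3-] = 3.7 × 10^-10 M.
For Zn3(PO4)2: 1.6 × 10^-32 = (0.09)^3 × [PO4^3-]^2  ⇒  [PO4^3-] = 4.7 × 10^-15 M.
The salt with the lower threshold [PO4^3-] precipitates first: Zn3(PO4)2.

Zn3(PO4)2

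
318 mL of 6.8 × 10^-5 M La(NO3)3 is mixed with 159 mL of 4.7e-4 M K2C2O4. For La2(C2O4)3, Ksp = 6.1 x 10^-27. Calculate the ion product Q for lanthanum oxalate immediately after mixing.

Q ≈ 7.9e-21

Total volume = 318 + 159 = 477 mL.
[La^3+] = 6.8 × 10^-5 × (318/477) = 4.53 x 10^-5 M
[C2O4^2-] = 4.7 × 10^-4 × (159/477) = 1.57 × 10^-4 M
La2(C2O4)3(s) ⇌ 2 La^3+ + 3 C2O4^2-, so Q = [La^3+]^2[C2O4^2-]^3
Q = (4.53 x 10^-5)^2(1.57 × 10^-4)^3 = 7.9 x 10^-21
Q > Ksp, so La2(C2O4)3 will precipitate.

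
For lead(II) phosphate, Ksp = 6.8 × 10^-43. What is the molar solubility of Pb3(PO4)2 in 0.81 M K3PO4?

Pb3(PO4)2(s) ⇌ 3 Pb^2+ + 2 PO4^3-
Ksp = [Pb^2+]^3[PO4^3-]^2
Let s be the molar solubility in this solution. [Pb^2+] = 3s, [PO4^3-] = 0.81 + 2s ≈ 0.81 (common-ion effect: PO4^3- is already 0.81 M).
Ksp ≈ (3s)^3 × (0.81)^2
s = 3.4 × 10^-15 M
Check: 2s = 6.7 × 10^-15 ≪ 0.81, so the approximation is valid.

s ≈ 3.4 × 10^-15 M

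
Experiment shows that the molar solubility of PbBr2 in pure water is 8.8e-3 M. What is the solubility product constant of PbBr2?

PbBr2(s) ⇌ Pb^2+ + 2 Br^-
For each mole of PbBr2 that dissolves: [Pb^2+] = s, [Br^-] = 2s.
Ksp = [Pb^2+][Br^-]^2
Ksp = s(2s)^2 = 4s^3
With s = 8.8 × 10^-3: Ksp = 2.7 × 10^-6

Ksp ≈ 2.7 × 10^-6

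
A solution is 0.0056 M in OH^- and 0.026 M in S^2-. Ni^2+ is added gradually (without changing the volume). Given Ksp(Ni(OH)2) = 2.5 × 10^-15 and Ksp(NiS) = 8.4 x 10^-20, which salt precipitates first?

NiS

Each salt begins to precipitate when Q = Ksp, i.e. when [Ni^2+] reaches its threshold.
For Ni(OH)2: 2.5 × 10^-15 = (0.0056)^2 × [Ni^2+]  ⇒  [Ni^2+] = 8.0 × 10^-11 M.
For NiS: 8.4 x 10^-20 = 0.026 × [Ni^2+]  ⇒  [Ni^2+] = 3.2 × 10^-18 M.
The salt with the lower threshold [Ni^2+] precipitates first: NiS.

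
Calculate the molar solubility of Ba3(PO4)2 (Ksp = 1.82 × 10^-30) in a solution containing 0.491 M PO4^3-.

Ba3(PO4)2(s) ⇌ 3 Ba^2+(aq) + 2 PO4^3-(aq)
Ksp = [Ba^2+]^3[PO4^3-]^2
Let s = moles of Ba3(PO4)2 that dissolve per litre. [Ba^2+] = 3s, [PO4^3-] = 0.491 + 2s ≈ 0.491 (Ksp is small, so little additional dissolves).
Ksp ≈ (3s)^3 × (0.491)^2
s = 6.54 × 10^-11 M
Check: 2s = 1.3 × 10^-10 ≪ 0.491, so the approximation is valid.

s = 6.54 × 10^-11 M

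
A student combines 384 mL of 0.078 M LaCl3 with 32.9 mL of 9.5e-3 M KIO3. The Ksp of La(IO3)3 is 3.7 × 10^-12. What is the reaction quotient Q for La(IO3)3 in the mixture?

Q ≈ 3.0 x 10^-11

Total volume = 384 + 32.9 = 416.9 mL.
[La^3+] = 7.8 x 10^-2 × (384/416.9) = 7.18 × 10^-2 M
[IO3^-] = 9.5 × 10^-3 × (32.9/416.9) = 7.50 × 10^-4 M
La(IO3)3(s) <=> La^3+(aq) + 3 IO3^-(aq), so Q = [La^3+][IO3^-]^3
Q = (7.18 x 10^-2)(7.50 x 10^-4)^3 = 3.0 × 10^-11
Q > Ksp, so La(IO3)3 will precipitate.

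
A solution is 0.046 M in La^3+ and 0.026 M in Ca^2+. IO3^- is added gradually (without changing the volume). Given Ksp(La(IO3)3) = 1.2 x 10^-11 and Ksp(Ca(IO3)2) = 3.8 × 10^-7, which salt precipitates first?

La(IO3)3

Precipitation of each salt starts when its ion product equals its Ksp.
For La(IO3)3: 1.2 x 10^-11 = 0.046 × [IO3^-]^3  ⇒  [IO3^-] = 6.4 x 10^-4 M.
For Ca(IO3)2: 3.8 × 10^-7 = 0.026 × [IO3^-]^2  ⇒  [IO3^-] = 3.8 x 10^-3 M.
The salt with the lower threshold [IO3^-] precipitates first: La(IO3)3.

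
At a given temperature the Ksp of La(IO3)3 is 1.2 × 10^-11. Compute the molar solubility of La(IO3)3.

La(IO3)3(s) <=> La^3+(aq) + 3 IO3^-(aq)
Ksp = [La^3+][IO3^-]^3
If s mol/L of La(IO3)3 dissolves, [La^3+] = s and [IO3^-] = 3s.
Substituting: Ksp = s(3s)^3 = 27s^4
s = (1.2 × 10^-11 / 27)^(1/4) = 8.2 × 10^-4 M

s = 8.2e-4 M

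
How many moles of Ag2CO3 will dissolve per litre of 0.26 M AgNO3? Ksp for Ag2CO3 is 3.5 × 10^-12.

Ag2CO3(s) ⇌ 2 Ag^+ + CO3^2-
Ksp = [Ag^+]^2[CO3^2-]
If s mol/L dissolves here, [Ag^+] = 0.26 + 2s ≈ 0.26, [CO3^2-] = s (common-ion effect: Ag^+ is already 0.26 M).
Ksp ≈ (0.26)^2 × s
s = 5.2 × 10^-11 M
Check: 2s = 1.0 x 10^-10 ≪ 0.26, so the approximation is valid.

s ≈ 5.2 × 10^-11 M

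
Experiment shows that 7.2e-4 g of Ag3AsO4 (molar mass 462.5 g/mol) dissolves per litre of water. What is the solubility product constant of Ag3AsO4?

Ksp = 1.6e-22

Molar solubility s = (7.2 x 10^-4 g/L) / (462.5 g/mol) = 1.56 × 10^-6 M.
Ag3AsO4(s) <=> 3 Ag^+(aq) + AsO4^3-(aq)
Let s = molar solubility. Then [Ag^+] = 3s and [AsO4^3-] = s.
Ksp = [Ag^+]^3[AsO4^3-]
Substituting: Ksp = (3s)^3s = 27s^4
Ksp = 27 × (1.56 × 10^-6)^4 = 1.6 × 10^-22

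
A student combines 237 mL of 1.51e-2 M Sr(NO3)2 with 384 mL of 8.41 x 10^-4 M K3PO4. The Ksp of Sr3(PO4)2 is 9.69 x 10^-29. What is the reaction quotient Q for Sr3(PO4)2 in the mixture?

Total volume = 237 + 384 = 621 mL.
[Sr^2+] = 1.51 × 10^-2 × (237/621) = 5.763 × 10^-3 M
[PO4^3-] = 8.41 x 10^-4 × (384/621) = 5.200 x 10^-4 M
Sr3(PO4)2(s) ⇌ 3 Sr^2+(aq) + 2 PO4^3-(aq), so Q = [Sr^2+]^3[PO4^3-]^2
Q = (5.763 x 10^-3)^3(5.200 × 10^-4)^2 = 5.18 × 10^-14
Q > Ksp, so Sr3(PO4)2 will precipitate.

5.18 × 10^-14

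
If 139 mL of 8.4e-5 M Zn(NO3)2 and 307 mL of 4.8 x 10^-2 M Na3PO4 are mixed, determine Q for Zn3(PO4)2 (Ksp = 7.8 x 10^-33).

Q = 2.0 × 10^-17

Total volume = 139 + 307 = 446 mL.
[Zn^2+] = 8.4 × 10^-5 × (139/446) = 2.62 × 10^-5 M
[PO4^3-] = 4.8 × 10^-2 × (307/446) = 3.30 × 10^-2 M
Zn3(PO4)2(s) <=> 3 Zn^2+(aq) + 2 PO4^3-(aq), so Q = [Zn^2+]^3[PO4^3-]^2
Q = (2.62 × 10^-5)^3(3.30 × 10^-2)^2 = 2.0 x 10^-17
Q > Ksp, so Zn3(PO4)2 will precipitate.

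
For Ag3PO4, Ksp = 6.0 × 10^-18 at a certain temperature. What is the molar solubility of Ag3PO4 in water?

Ag3PO4(s) ⇌ 3 Ag^+(aq) + PO4^3-(aq)
Ksp = [Ag^+]^3[PO4^3-]
With molar solubility s: [Ag^+] = 3s, [PO4^3-] = s.
So Ksp = (3s)^3 × s = 27s^4
Solving, s = (6.0 × 10^-18/27)^(1/4) = 2.2 x 10^-5 M

s = 2.2 × 10^-5 M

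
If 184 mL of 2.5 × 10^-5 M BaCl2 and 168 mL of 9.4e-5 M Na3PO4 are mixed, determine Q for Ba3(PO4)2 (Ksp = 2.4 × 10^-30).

Q ≈ 4.5e-24

Total volume = 184 + 168 = 352 mL.
[Ba^2+] = 2.5 x 10^-5 × (184/352) = 1.31 x 10^-5 M
[PO4^3-] = 9.4 x 10^-5 × (168/352) = 4.49 × 10^-5 M
Ba3(PO4)2(s) <=> 3 Ba^2+(aq) + 2 PO4^3-(aq), so Q = [Ba^2+]^3[PO4^3-]^2
Q = (1.31 × 10^-5)^3(4.49 x 10^-5)^2 = 4.5 x 10^-24
Q > Ksp, so Ba3(PO4)2 will precipitate.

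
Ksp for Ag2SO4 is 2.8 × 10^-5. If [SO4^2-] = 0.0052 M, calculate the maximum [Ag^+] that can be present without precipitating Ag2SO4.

7.3e-2 M

Ag2SO4(s) ⇌ 2 Ag^+ + SO4^2-
Ksp = [Ag^+]^2[SO4^2-]
Precipitation begins when Q = Ksp. With [SO4^2-] = 0.0052 M:
2.8 × 10^-5 = (0.0052) × [Ag^+]^2
[Ag^+] = (2.8 × 10^-5 / 5.2 × 10^-3)^(1/2) = 7.3 x 10^-2 M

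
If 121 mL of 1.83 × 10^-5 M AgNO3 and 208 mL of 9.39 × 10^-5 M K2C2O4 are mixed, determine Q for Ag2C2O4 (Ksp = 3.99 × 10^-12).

2.69e-15

Total volume = 121 + 208 = 329 mL.
[Ag^+] = 1.83 × 10^-5 × (121/329) = 6.730 × 10^-6 M
[C2O4^2-] = 9.39 × 10^-5 × (208/329) = 5.937 × 10^-5 M
Ag2C2O4(s) ⇌ 2 Ag^+ + C2O4^2-, so Q = [Ag^+]^2[C2O4^2-]
Q = (6.730 × 10^-6)^2(5.937 × 10^-5) = 2.69 × 10^-15
Q < Ksp, so no precipitate of Ag2C2O4 forms.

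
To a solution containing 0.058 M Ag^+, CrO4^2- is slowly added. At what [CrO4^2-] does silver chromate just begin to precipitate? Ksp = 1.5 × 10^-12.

Ag2CrO4(s) <=> 2 Ag^+(aq) + CrO4^2-(aq)
Ksp = [Ag^+]^2[CrO4^2-]
Precipitation begins when Q = Ksp. With [Ag^+] = 0.058 M:
1.5 × 10^-12 = (0.058)^2 × [CrO4^2-]
[CrO4^2-] = (1.5 × 10^-12 / 3.36 × 10^-3) = 4.5 × 10^-10 M

[CrO4^2-] ≈ 4.5 x 10^-10 M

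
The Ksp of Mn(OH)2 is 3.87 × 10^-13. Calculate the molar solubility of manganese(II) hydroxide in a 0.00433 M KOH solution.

Mn(OH)2(s) ⇌ Mn^2+(aq) + 2 OH^-(aq)
Ksp = [Mn^2+][OH^-]^2
Let s = moles of Mn(OH)2 that dissolve per litre. [Mn^2+] = s, [OH^-] = 0.00433 + 2s ≈ 0.00433 (since OH^- from KOH dominates).
Ksp ≈ s × (0.00433)^2
s = 2.06 × 10^-8 M
Check: 2s = 4.1 x 10^-8 ≪ 0.00433, so the approximation is valid.

2.06e-8 M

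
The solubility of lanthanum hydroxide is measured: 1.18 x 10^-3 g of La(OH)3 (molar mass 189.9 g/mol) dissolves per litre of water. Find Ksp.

Ksp = 4.03 × 10^-20

Molar solubility s = (1.18 × 10^-3 g/L) / (189.9 g/mol) = 6.214 x 10^-6 M.
La(OH)3(s) <=> La^3+ + 3 OH^-
With molar solubility s: [La^3+] = s, [OH^-] = 3s.
Ksp = [La^3+][OH^-]^3
So Ksp = s × (3s)^3 = 27s^4
Ksp = 27 × (6.214 × 10^-6)^4 = 4.03 × 10^-20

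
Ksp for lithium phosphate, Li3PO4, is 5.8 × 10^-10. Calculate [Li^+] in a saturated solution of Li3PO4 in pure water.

[Li^+] = 6.5e-3 M

Li3PO4(s) ⇌ 3 Li^+(aq) + PO4^3-(aq)
Ksp = [Li^+]^3[PO4^3-]
For each mole of Li3PO4 that dissolves: [Li^+] = 3s, [PO4^3-] = s.
Ksp = (3s)^3s = 27s^4
s^4 = 5.8 × 10^-10 / 27, so s = 2.15 × 10^-3 M
[Li^+] = 3s = 6.5 × 10^-3 M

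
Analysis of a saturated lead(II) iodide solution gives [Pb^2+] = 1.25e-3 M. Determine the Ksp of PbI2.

PbI2(s) <=> Pb^2+(aq) + 2 I^-(aq)
Stoichiometry gives [I^-] = (2/1)[Pb^2+] = 2.500 × 10^-3 M.
Ksp = [Pb^2+][I^-]^2
Ksp = 1.25 × 10^-3 × (2.500 × 10^-3)^2 = 7.81 × 10^-9

Ksp ≈ 7.81e-9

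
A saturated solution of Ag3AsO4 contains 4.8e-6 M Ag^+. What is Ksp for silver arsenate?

Ksp ≈ 1.8 × 10^-22

Ag3AsO4(s) ⇌ 3 Ag^+ + AsO4^3-
Stoichiometry gives [AsO4^3-] = (1/3)[Ag^+] = 1.60 × 10^-6 M.
Ksp = [Ag^+]^3[AsO4^3-]
Ksp = (4.8 × 10^-6)^3 × 1.60 × 10^-6 = 1.8 x 10^-22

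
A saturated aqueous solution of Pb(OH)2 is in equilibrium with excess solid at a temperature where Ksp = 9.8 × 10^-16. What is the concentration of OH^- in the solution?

Pb(OH)2(s) <=> Pb^2+ + 2 OH^-
Ksp = [Pb^2+][OH^-]^2
For each mole of Pb(OH)2 that dissolves: [Pb^2+] = s, [OH^-] = 2s.
Substituting: Ksp = s(2s)^2 = 4s^3
s = (9.8 × 10^-16 / 4)^(1/3) = 6.26 x 10^-6 M
[OH^-] = 2s = 1.3 x 10^-5 M

[OH^-] = 1.3 × 10^-5 M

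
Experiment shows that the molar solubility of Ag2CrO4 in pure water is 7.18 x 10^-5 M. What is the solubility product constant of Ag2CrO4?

Ag2CrO4(s) ⇌ 2 Ag^+(aq) + CrO4^2-(aq)
Let s = molar solubility. Then [Ag^+] = 2s and [CrO4^2-] = s.
Ksp = [Ag^+]^2[CrO4^2-]
So Ksp = (2s)^2 × s = 4s^3
Ksp = 4 × (7.18 × 10^-5)^3 = 1.48 × 10^-12

Ksp = 1.48 x 10^-12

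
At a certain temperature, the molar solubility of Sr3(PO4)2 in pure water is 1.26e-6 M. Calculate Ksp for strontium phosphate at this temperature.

Ksp ≈ 3.43e-28

Sr3(PO4)2(s) <=> 3 Sr^2+(aq) + 2 PO4^3-(aq)
Let s = molar solubility. Then [Sr^2+] = 3s and [PO4^3-] = 2s.
Ksp = [Sr^2+]^3[PO4^3-]^2
Substituting: Ksp = (3s)^3(2s)^2 = 108s^5
Ksp = 108 × (1.26 × 10^-6)^5 = 3.43 x 10^-28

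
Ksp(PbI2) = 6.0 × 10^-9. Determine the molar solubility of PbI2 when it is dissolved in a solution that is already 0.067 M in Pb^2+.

s = 1.5e-4 M

PbI2(s) ⇌ Pb^2+ + 2 I^-
Ksp = [Pb^2+][I^-]^2
If s mol/L dissolves here, [Pb^2+] = 0.067 + s ≈ 0.067, [I^-] = 2s (common-ion effect: Pb^2+ is already 0.067 M).
Ksp ≈ 0.067 × (2s)^2
s = 1.5 x 10^-4 M
Check: s = 1.5 × 10^-4 ≪ 0.067, so the approximation is valid.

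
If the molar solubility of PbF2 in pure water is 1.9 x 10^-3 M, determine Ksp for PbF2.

Ksp = 2.7e-8

PbF2(s) <=> Pb^2+ + 2 F^-
With molar solubility s: [Pb^2+] = s, [F^-] = 2s.
Ksp = [Pb^2+][F^-]^2
Ksp = s(2s)^2 = 4s^3
Ksp = 4 × (1.9 × 10^-3)^3 = 2.7 x 10^-8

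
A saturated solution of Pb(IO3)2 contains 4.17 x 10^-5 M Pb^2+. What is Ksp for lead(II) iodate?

Pb(IO3)2(s) <=> Pb^2+(aq) + 2 IO3^-(aq)
Stoichiometry gives [IO3^-] = (2/1)[Pb^2+] = 8.340 × 10^-5 M.
Ksp = [Pb^2+][IO3^-]^2
Ksp = 4.17 × 10^-5 × (8.340 × 10^-5)^2 = 2.90 × 10^-13

Ksp = 2.90 × 10^-13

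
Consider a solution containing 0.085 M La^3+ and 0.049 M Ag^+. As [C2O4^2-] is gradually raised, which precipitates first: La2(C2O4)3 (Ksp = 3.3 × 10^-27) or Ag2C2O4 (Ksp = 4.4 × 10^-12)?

Ag2C2O4

Precipitation of each salt starts when its ion product equals its Ksp.
For La2(C2O4)3: 3.3 × 10^-27 = (0.085)^2 × [C2O4^2-]^3  ⇒  [C2O4^2-] = 7.7 x 10^-9 M.
For Ag2C2O4: 4.4 × 10^-12 = (0.049)^2 × [C2O4^2-]  ⇒  [C2O4^2-] = 1.8 × 10^-9 M.
The salt with the lower threshold [C2O4^2-] precipitates first: Ag2C2O4.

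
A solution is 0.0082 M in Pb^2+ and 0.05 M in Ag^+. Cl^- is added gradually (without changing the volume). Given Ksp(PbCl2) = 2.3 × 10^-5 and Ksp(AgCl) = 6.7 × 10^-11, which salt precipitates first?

AgCl

Each salt begins to precipitate when Q = Ksp, i.e. when [Cl^-] reaches its threshold.
For PbCl2: 2.3 × 10^-5 = 0.0082 × [Cl^-]^2  ⇒  [Cl^-] = 5.3 × 10^-2 M.
For AgCl: 6.7 × 10^-11 = 0.05 × [Cl^-]  ⇒  [Cl^-] = 1.3 x 10^-9 M.
The salt with the lower threshold [Cl^-] precipitates first: AgCl.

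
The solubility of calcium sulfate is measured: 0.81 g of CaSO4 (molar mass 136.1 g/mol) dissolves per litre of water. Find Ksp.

Ksp = 3.5 × 10^-5

Molar solubility s = (8.1 × 10^-1 g/L) / (136.1 g/mol) = 5.95 × 10^-3 M.
CaSO4(s) ⇌ Ca^2+ + SO4^2-
If s mol/L of CaSO4 dissolves, [Ca^2+] = s and [SO4^2-] = s.
Ksp = [Ca^2+][SO4^2-]
Ksp = (s)(s) = s^2
With s = 5.95 × 10^-3: Ksp = 3.5 × 10^-5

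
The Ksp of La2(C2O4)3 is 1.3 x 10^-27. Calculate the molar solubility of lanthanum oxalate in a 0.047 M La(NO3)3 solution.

La2(C2O4)3(s) ⇌ 2 La^3+(aq) + 3 C2O4^2-(aq)
Ksp = [La^3+]^2[C2O4^2-]^3
Let s = moles of La2(C2O4)3 that dissolve per litre. [La^3+] = 0.047 + 2s ≈ 0.047, [C2O4^2-] = 3s (common-ion effect: La^3+ is already 0.047 M).
Ksp ≈ (0.047)^2 × (3s)^3
s = 2.8 × 10^-9 M
Check: 2s = 5.6 × 10^-9 ≪ 0.047, so the approximation is valid.

s = 2.8 × 10^-9 M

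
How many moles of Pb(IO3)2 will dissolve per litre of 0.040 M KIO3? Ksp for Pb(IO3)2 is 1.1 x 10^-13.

s ≈ 6.9e-11 M

Pb(IO3)2(s) <=> Pb^2+ + 2 IO3^-
Ksp = [Pb^2+][IO3^-]^2
If s mol/L dissolves here, [Pb^2+] = s, [IO3^-] = 0.040 + 2s ≈ 0.040 (since IO3^- from KIO3 dominates).
Ksp ≈ s × (0.040)^2
s = 6.9 × 10^-11 M
Check: 2s = 1.4 × 10^-10 ≪ 0.040, so the approximation is valid.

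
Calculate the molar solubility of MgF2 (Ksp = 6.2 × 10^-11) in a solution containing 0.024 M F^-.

s = 1.1 × 10^-7 M

MgF2(s) <=> Mg^2+(aq) + 2 F^-(aq)
Ksp = [Mg^2+][F^-]^2
Let s = moles of MgF2 that dissolve per litre. [Mg^2+] = s, [F^-] = 0.024 + 2s ≈ 0.024 (Ksp is small, so little additional dissolves).
Ksp ≈ s × (0.024)^2
s = 1.1 × 10^-7 M
Check: 2s = 2.2 × 10^-7 ≪ 0.024, so the approximation is valid.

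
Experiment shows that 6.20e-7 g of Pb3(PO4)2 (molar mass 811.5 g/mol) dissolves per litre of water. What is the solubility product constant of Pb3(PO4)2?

2.81 x 10^-44

Molar solubility s = (6.20 x 10^-7 g/L) / (811.5 g/mol) = 7.640 × 10^-10 M.
Pb3(PO4)2(s) <=> 3 Pb^2+(aq) + 2 PO4^3-(aq)
With molar solubility s: [Pb^2+] = 3s, [PO4^3-] = 2s.
Ksp = [Pb^2+]^3[PO4^3-]^2
Substituting: Ksp = (3s)^3(2s)^2 = 108s^5
Ksp = 108 × (7.640 × 10^-10)^5 = 2.81 × 10^-44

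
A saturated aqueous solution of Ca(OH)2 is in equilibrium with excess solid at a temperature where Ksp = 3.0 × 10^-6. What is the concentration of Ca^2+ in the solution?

9.1e-3 M

Ca(OH)2(s) ⇌ Ca^2+ + 2 OH^-
Ksp = [Ca^2+][OH^-]^2
If s mol/L of Ca(OH)2 dissolves, [Ca^2+] = s and [OH^-] = 2s.
Ksp = s(2s)^2 = 4s^3
Solving, s = (3.0 × 10^-6/4)^(1/3) = 9.09 × 10^-3 M
[Ca^2+] = s = 9.1 × 10^-3 M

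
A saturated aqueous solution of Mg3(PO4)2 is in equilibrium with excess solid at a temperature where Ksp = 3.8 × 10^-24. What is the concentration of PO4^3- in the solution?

1.6 x 10^-5 M

Mg3(PO4)2(s) <=> 3 Mg^2+(aq) + 2 PO4^3-(aq)
Ksp = [Mg^2+]^3[PO4^3-]^2
For each mole of Mg3(PO4)2 that dissolves: [Mg^2+] = 3s, [PO4^3-] = 2s.
Substituting: Ksp = (3s)^3(2s)^2 = 108s^5
s^5 = 3.8 × 10^-24 / 108, so s = 8.11 × 10^-6 M
[PO4^3-] = 2s = 1.6 × 10^-5 M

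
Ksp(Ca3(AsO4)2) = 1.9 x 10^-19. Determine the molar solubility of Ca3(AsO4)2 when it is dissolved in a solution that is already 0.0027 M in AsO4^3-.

Ca3(AsO4)2(s) ⇌ 3 Ca^2+ + 2 AsO4^3-
Ksp = [Ca^2+]^3[AsO4^3-]^2
Let s = moles of Ca3(AsO4)2 that dissolve per litre. [Ca^2+] = 3s, [AsO4^3-] = 0.0027 + 2s ≈ 0.0027 (Ksp is small, so little additional dissolves).
Ksp ≈ (3s)^3 × (0.0027)^2
s = 9.9 × 10^-6 M
Check: 2s = 2.0 × 10^-5 ≪ 0.0027, so the approximation is valid.

9.9e-6 M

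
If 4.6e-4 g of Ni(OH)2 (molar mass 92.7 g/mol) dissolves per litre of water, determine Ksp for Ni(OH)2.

Molar solubility s = (4.6 × 10^-4 g/L) / (92.7 g/mol) = 4.96 × 10^-6 M.
Ni(OH)2(s) <=> Ni^2+(aq) + 2 OH^-(aq)
With molar solubility s: [Ni^2+] = s, [OH^-] = 2s.
Ksp = [Ni^2+][OH^-]^2
Substituting: Ksp = s(2s)^2 = 4s^3
Ksp = 4 × (4.96 × 10^-6)^3 = 4.9 × 10^-16

Ksp ≈ 4.9 × 10^-16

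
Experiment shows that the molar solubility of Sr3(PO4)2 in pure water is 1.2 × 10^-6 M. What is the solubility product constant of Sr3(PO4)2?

Ksp = 2.7e-28

Sr3(PO4)2(s) ⇌ 3 Sr^2+(aq) + 2 PO4^3-(aq)
If s mol/L of Sr3(PO4)2 dissolves, [Sr^2+] = 3s and [PO4^3-] = 2s.
Ksp = [Sr^2+]^3[PO4^3-]^2
Substituting: Ksp = (3s)^3(2s)^2 = 108s^5
Ksp = 108 × (1.2 × 10^-6)^5 = 2.7 × 10^-28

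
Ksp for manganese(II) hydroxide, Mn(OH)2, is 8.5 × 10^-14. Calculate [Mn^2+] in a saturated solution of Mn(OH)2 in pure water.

Mn(OH)2(s) ⇌ Mn^2+(aq) + 2 OH^-(aq)
Ksp = [Mn^2+][OH^-]^2
For each mole of Mn(OH)2 that dissolves: [Mn^2+] = s, [OH^-] = 2s.
So Ksp = s × (2s)^2 = 4s^3
s = (8.5 × 10^-14 / 4)^(1/3) = 2.77 × 10^-5 M
[Mn^2+] = s = 2.8 x 10^-5 M

[Mn^2+] ≈ 2.8e-5 M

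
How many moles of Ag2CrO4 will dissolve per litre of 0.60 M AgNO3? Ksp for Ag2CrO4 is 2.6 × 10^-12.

7.2 x 10^-12 M

Ag2CrO4(s) ⇌ 2 Ag^+(aq) + CrO4^2-(aq)
Ksp = [Ag^+]^2[CrO4^2-]
If s mol/L dissolves here, [Ag^+] = 0.60 + 2s ≈ 0.60, [CrO4^2-] = s (Ksp is small, so little additional dissolves).
Ksp ≈ (0.60)^2 × s
s = 7.2 × 10^-12 M
Check: 2s = 1.4 x 10^-11 ≪ 0.60, so the approximation is valid.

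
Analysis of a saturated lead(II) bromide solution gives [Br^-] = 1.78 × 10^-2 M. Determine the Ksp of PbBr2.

2.82 × 10^-6

PbBr2(s) ⇌ Pb^2+ + 2 Br^-
Stoichiometry gives [Pb^2+] = (1/2)[Br^-] = 8.900 × 10^-3 M.
Ksp = [Pb^2+][Br^-]^2
Ksp = 8.900 × 10^-3 × (1.78 × 10^-2)^2 = 2.82 × 10^-6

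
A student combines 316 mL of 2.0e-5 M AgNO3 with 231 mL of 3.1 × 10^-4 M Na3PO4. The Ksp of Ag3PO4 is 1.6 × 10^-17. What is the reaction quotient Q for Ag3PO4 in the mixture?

Total volume = 316 + 231 = 547 mL.
[Ag^+] = 2.0 × 10^-5 × (316/547) = 1.16 × 10^-5 M
[PO4^3-] = 3.1 × 10^-4 × (231/547) = 1.31 × 10^-4 M
Ag3PO4(s) ⇌ 3 Ag^+(aq) + PO4^3-(aq), so Q = [Ag^+]^3[PO4^3-]
Q = (1.16 × 10^-5)^3(1.31 x 10^-4) = 2.0 x 10^-19
Q < Ksp, so no precipitate of Ag3PO4 forms.

2.0 x 10^-19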